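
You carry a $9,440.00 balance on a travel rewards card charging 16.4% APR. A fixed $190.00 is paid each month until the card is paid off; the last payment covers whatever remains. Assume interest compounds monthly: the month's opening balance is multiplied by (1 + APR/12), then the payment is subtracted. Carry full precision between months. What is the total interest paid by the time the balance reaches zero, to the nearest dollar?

Monthly rate r = 16.4%/12 = 1.36667% = 0.0136667.
Payoff takes n = ⌈−ln(1 − rB₀/P)/ln(1+r)⌉ = ⌈83.716⌉ = 84 payments; the last is $136.27.
Total paid = 83·$190.00 + $136.27 = $15,906.27.
Total interest = total paid − principal = $15,906.27 − $9,440.00 = $6,466.27.

$6,466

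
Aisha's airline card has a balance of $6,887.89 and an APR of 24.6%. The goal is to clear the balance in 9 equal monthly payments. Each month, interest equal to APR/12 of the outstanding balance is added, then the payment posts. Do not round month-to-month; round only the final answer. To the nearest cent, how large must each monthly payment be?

$845.89

Monthly rate r = 24.6%/12 = 2.05% = 0.0205.
Level-payment amortization: P = B₀·r / (1 − (1+r)^(−n)) = 6887.89·0.0205 / (1 − 1.0205^(−9)).
Denominator 1 − (1+r)^(−9) = 0.16692727.
P = 141.202 / 0.16692727 ≈ 845.89.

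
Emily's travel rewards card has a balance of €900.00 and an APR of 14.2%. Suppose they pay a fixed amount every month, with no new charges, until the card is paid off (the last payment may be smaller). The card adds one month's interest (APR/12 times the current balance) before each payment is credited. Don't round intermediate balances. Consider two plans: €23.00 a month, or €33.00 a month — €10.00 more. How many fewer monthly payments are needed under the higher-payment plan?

Monthly rate r = 14.2%/12 = 1.18333% = 0.0118333.
At €23.00/mo: n = ⌈−ln(1 − rB₀/P)/ln(1+r)⌉ = 53 payments (last €19.80); total interest = total paid − €900.00 = €315.80.
At €33.00/mo: 34 payments (last €4.16); total interest €193.16.
Payments saved = 53 − 34 = 19.

19 fewer payments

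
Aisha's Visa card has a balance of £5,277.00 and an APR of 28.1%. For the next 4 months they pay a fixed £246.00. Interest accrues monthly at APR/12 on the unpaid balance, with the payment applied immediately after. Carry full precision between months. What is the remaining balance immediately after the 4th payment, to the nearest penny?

£4,769.81

Monthly rate r = 28.1%/12 = 2.34167% = 0.0234167.
Each month: B ← B·(1+r) − £246.00.
Month 1: interest £123.57; balance after payment £5,154.57.
Month 2: interest £120.70; balance after payment £5,029.27.
Month 3: interest £117.77; balance after payment £4,901.04.
Month 4: interest £114.77; balance after payment £4,769.81.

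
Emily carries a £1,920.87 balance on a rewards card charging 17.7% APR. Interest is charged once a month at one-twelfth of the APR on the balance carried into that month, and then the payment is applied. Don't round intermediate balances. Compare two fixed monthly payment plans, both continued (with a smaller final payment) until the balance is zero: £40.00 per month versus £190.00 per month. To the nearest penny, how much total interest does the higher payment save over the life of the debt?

£1,270.43

Monthly rate r = 17.7%/12 = 1.475% = 0.01475.
At £40.00/mo: n = ⌈−ln(1 − rB₀/P)/ln(1+r)⌉ = 85 payments (last £5.91); total interest = total paid − £1,920.87 = £1,445.04.
At £190.00/mo: 12 payments (last £5.48); total interest £174.61.
Interest saved = £1,445.04 − £174.61 = £1,270.43.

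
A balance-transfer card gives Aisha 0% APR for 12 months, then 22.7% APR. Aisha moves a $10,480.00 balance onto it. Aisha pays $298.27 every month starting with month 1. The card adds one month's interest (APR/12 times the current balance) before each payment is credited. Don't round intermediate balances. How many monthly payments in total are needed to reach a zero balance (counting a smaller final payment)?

43 payments

Promo months 1–12 at r₀ = 0%/12 = 0; months 13+ at r₁ = 22.7%/12 = 0.0189167.
After month 12 (no interest yet): B = $10,480.00 − 12·$298.27 = $6,900.76.
Then at r₁ with $298.27/mo: n₂ = −ln(1 − r₁·B/P)/ln(1+r₁) ≈ 30.72 → 31 more payments.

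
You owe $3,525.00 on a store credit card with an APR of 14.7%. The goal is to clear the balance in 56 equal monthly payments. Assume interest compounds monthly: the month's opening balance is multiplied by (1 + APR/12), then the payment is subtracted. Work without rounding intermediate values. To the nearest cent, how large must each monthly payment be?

$87.36

Monthly rate r = 14.7%/12 = 1.225% = 0.01225.
Level-payment amortization: P = B₀·r / (1 − (1+r)^(−n)) = 3525.00·0.01225 / (1 − 1.01225^(−56)).
Denominator 1 − (1+r)^(−56) = 0.494310408.
P = 43.1812 / 0.494310408 ≈ 87.36.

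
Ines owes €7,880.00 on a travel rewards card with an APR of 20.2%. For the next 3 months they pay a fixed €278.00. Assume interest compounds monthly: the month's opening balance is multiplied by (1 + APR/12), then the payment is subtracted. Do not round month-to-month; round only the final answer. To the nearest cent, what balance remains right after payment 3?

Monthly rate r = 20.2%/12 = 1.68333% = 0.0168333.
Each month: B ← B·(1+r) − €278.00.
Month 1: interest €132.65; balance after payment €7,734.65.
Month 2: interest €130.20; balance after payment €7,586.85.
Month 3: interest €127.71; balance after payment €7,436.56.

€7,436.56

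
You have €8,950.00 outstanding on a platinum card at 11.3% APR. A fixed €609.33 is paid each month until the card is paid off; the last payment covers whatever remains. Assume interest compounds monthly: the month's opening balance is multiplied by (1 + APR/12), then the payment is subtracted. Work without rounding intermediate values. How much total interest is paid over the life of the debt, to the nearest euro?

€728

Monthly rate r = 11.3%/12 = 0.941667% = 0.00941667.
Payoff takes n = ⌈−ln(1 − rB₀/P)/ln(1+r)⌉ = ⌈15.883⌉ = 16 payments; the last is €538.32.
Total paid = 15·€609.33 + €538.32 = €9,678.27.
Total interest = total paid − principal = €9,678.27 − €8,950.00 = €728.27.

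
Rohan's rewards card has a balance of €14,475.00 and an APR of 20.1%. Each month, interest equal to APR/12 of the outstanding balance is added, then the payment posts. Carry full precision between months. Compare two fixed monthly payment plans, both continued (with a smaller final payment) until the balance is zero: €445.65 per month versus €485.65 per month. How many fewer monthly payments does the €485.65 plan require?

6 fewer payments

Monthly rate r = 20.1%/12 = 1.675% = 0.01675.
At €445.65/mo: n = ⌈−ln(1 − rB₀/P)/ln(1+r)⌉ = 48 payments (last €125.35); total interest = total paid − €14,475.00 = €6,595.90.
At €485.65/mo: 42 payments (last €309.90); total interest €5,746.55.
Payments saved = 48 − 42 = 6.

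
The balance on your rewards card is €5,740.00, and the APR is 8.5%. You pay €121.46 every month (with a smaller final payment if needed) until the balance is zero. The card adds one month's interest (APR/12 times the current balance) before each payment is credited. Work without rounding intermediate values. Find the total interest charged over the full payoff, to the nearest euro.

Monthly rate r = 8.5%/12 = 0.708333% = 0.00708333.
Payoff takes n = ⌈−ln(1 − rB₀/P)/ln(1+r)⌉ = ⌈57.745⌉ = 58 payments; the last is €90.61.
Total paid = 57·€121.46 + €90.61 = €7,013.83.
Total interest = total paid − principal = €7,013.83 − €5,740.00 = €1,273.83.

€1,274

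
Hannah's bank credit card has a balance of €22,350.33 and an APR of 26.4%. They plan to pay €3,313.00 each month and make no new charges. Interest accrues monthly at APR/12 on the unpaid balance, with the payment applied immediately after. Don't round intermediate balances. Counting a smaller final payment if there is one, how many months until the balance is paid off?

8 months

Monthly rate r = 26.4%/12 = 2.2% = 0.022.
Recurrence: B ← B·(1+r) − €3,313.00.
Month 1: interest €491.71; balance after payment €19,529.04.
Month 2: interest €429.64; balance after payment €16,645.68.
Closed form: n = −ln(1 − rB₀/P)/ln(1+r) = −ln(0.85158)/ln(1.022) ≈ 7.383, so the balance reaches zero during payment 8.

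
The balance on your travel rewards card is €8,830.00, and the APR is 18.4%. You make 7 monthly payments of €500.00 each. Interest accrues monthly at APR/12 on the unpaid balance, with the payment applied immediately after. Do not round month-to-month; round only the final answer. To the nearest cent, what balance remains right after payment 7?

€6,157.30

Monthly rate r = 18.4%/12 = 1.53333% = 0.0153333.
Each month: B ← B·(1+r) − €500.00.
Month 1: interest €135.39; balance after payment €8,465.39.
Month 2: interest €129.80; balance after payment €8,095.20.
Month 3: interest €124.13; balance after payment €7,719.32.
Month 4: interest €118.36; balance after payment €7,337.69.
Month 5: interest €112.51; balance after payment €6,950.20.
Month 6: interest €106.57; balance after payment €6,556.77.
Month 7: interest €100.54; balance after payment €6,157.30.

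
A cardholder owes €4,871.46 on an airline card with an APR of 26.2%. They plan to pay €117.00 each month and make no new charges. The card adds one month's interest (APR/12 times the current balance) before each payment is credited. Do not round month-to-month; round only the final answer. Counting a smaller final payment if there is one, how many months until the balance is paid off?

112 months

Monthly rate r = 26.2%/12 = 2.18333% = 0.0218333.
Recurrence: B ← B·(1+r) − €117.00.
Month 1: interest €106.36; balance after payment €4,860.82.
Month 2: interest €106.13; balance after payment €4,849.95.
Closed form: n = −ln(1 − rB₀/P)/ln(1+r) = −ln(0.090938)/ln(1.02183) ≈ 111.007, so the balance reaches zero during payment 112.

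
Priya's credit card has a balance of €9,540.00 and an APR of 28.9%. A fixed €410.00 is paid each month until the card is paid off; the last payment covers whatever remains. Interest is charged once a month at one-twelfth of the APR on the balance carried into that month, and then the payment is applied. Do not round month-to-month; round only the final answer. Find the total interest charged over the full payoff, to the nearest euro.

€4,620

Monthly rate r = 28.9%/12 = 2.40833% = 0.0240833.
Payoff takes n = ⌈−ln(1 − rB₀/P)/ln(1+r)⌉ = ⌈34.534⌉ = 35 payments; the last is €220.21.
Total paid = 34·€410.00 + €220.21 = €14,160.21.
Total interest = total paid − principal = €14,160.21 − €9,540.00 = €4,620.21.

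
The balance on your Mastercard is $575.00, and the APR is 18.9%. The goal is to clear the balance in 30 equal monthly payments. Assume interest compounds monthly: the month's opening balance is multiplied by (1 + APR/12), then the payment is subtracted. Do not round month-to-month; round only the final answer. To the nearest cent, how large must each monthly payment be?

$24.20

Monthly rate r = 18.9%/12 = 1.575% = 0.01575.
Level-payment amortization: P = B₀·r / (1 − (1+r)^(−n)) = 575.00·0.01575 / (1 − 1.01575^(−30)).
Denominator 1 − (1+r)^(−30) = 0.37425834.
P = 9.05625 / 0.37425834 ≈ 24.20.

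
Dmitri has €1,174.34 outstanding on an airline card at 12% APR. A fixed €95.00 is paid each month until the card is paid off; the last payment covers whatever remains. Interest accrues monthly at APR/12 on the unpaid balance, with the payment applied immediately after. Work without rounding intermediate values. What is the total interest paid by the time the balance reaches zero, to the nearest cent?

€85.53

Monthly rate r = 12%/12 = 1% = 0.01.
Payoff takes n = ⌈−ln(1 − rB₀/P)/ln(1+r)⌉ = ⌈13.261⌉ = 14 payments; the last is €24.87.
Total paid = 13·€95.00 + €24.87 = €1,259.87.
Total interest = total paid − principal = €1,259.87 − €1,174.34 = €85.53.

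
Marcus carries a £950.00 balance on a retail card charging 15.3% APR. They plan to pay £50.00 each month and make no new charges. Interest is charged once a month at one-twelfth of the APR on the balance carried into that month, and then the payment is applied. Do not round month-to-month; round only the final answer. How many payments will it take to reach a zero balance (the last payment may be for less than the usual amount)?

22 payments

Monthly rate r = 15.3%/12 = 1.275% = 0.01275.
Recurrence: B ← B·(1+r) − £50.00.
Month 1: interest £12.11; balance after payment £912.11.
Month 2: interest £11.63; balance after payment £873.74.
Closed form: n = −ln(1 − rB₀/P)/ln(1+r) = −ln(0.75775)/ln(1.01275) ≈ 21.895, so the balance reaches zero during payment 22.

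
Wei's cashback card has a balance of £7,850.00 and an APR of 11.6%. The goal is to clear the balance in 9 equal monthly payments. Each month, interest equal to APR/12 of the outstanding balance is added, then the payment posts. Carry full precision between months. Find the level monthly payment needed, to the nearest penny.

£914.92

Monthly rate r = 11.6%/12 = 0.966667% = 0.00966667.
Level-payment amortization: P = B₀·r / (1 − (1+r)^(−n)) = 7850.00·0.00966667 / (1 − 1.00967^(−9)).
Denominator 1 − (1+r)^(−9) = 0.0829398278.
P = 75.8833 / 0.0829398278 ≈ 914.92.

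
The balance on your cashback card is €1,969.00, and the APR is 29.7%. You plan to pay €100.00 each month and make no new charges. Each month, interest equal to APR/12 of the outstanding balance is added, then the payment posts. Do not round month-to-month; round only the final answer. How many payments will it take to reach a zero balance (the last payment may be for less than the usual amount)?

28 payments

Monthly rate r = 29.7%/12 = 2.475% = 0.02475.
Recurrence: B ← B·(1+r) − €100.00.
Month 1: interest €48.73; balance after payment €1,917.73.
Month 2: interest €47.46; balance after payment €1,865.20.
Closed form: n = −ln(1 − rB₀/P)/ln(1+r) = −ln(0.51267)/ln(1.02475) ≈ 27.327, so the balance reaches zero during payment 28.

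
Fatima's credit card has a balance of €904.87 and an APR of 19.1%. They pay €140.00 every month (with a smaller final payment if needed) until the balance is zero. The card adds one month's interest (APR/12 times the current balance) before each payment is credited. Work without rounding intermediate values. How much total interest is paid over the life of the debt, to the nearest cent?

€57.71

Monthly rate r = 19.1%/12 = 1.59167% = 0.0159167.
Payoff takes n = ⌈−ln(1 − rB₀/P)/ln(1+r)⌉ = ⌈6.875⌉ = 7 payments; the last is €122.58.
Total paid = 6·€140.00 + €122.58 = €962.58.
Total interest = total paid − principal = €962.58 − €904.87 = €57.71.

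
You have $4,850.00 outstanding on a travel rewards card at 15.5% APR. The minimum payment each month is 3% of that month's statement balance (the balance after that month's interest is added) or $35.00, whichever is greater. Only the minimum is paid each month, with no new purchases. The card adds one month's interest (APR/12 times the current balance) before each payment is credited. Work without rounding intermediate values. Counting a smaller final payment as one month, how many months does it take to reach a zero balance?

125 months

Monthly rate r = 15.5%/12 = 1.29167% = 0.0129167.
While 3% of the post-interest balance exceeds $35.00, each month B ← (B·(1+r))·(1 − 0.03), i.e. B shrinks by the factor (1+r)·0.97 = 0.98253.
This holds for months 1–82. Entering month 83 the balance is $1,143.06; 3% of the post-interest balance is now below $35.00, so the flat $35.00 minimum applies from here.
From month 83 a fixed $35.00 at rate r clears $1,143.06 in 43 more payments. Total: 82 + 43 = 125 months.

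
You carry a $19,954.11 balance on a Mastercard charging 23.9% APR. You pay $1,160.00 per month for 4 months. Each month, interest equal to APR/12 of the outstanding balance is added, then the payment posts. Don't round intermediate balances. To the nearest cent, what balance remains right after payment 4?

Monthly rate r = 23.9%/12 = 1.99167% = 0.0199167.
Each month: B ← B·(1+r) − $1,160.00.
Month 1: interest $397.42; balance after payment $19,191.53.
Month 2: interest $382.23; balance after payment $18,413.76.
Month 3: interest $366.74; balance after payment $17,620.50.
Month 4: interest $350.94; balance after payment $16,811.44.

$16,811.44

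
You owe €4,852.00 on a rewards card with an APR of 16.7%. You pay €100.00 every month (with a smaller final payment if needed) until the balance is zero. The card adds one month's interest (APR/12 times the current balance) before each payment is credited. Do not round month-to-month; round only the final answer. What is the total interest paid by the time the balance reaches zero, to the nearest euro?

Monthly rate r = 16.7%/12 = 1.39167% = 0.0139167.
Payoff takes n = ⌈−ln(1 − rB₀/P)/ln(1+r)⌉ = ⌈81.375⌉ = 82 payments; the last is €37.64.
Total paid = 81·€100.00 + €37.64 = €8,137.64.
Total interest = total paid − principal = €8,137.64 − €4,852.00 = €3,285.64.

€3,286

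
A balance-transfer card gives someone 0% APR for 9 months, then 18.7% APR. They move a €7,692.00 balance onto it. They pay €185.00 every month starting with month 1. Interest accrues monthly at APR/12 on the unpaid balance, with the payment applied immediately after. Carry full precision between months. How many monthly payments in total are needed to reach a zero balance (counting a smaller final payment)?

55 payments

Promo months 1–9 at r₀ = 0%/12 = 0; months 10+ at r₁ = 18.7%/12 = 0.0155833.
After month 9 (no interest yet): B = €7,692.00 − 9·€185.00 = €6,027.00.
Then at r₁ with €185.00/mo: n₂ = −ln(1 − r₁·B/P)/ln(1+r₁) ≈ 45.83 → 46 more payments.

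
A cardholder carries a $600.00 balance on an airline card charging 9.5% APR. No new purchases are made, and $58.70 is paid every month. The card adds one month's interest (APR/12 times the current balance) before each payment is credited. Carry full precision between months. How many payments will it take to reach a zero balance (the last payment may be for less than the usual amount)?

Monthly rate r = 9.5%/12 = 0.791667% = 0.00791667.
Recurrence: B ← B·(1+r) − $58.70.
Month 1: interest $4.75; balance after payment $546.05.
Month 2: interest $4.32; balance after payment $491.67.
Closed form: n = −ln(1 − rB₀/P)/ln(1+r) = −ln(0.91908)/ln(1.00792) ≈ 10.701, so the balance reaches zero during payment 11.

11 months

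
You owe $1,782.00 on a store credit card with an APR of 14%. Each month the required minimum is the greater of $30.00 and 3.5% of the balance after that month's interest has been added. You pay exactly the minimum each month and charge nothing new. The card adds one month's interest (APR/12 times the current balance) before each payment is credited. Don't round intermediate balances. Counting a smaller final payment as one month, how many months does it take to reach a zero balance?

Monthly rate r = 14%/12 = 1.16667% = 0.0116667.
While 3.5% of the post-interest balance exceeds $30.00, each month B ← (B·(1+r))·(1 − 0.035), i.e. B shrinks by the factor (1+r)·0.965 = 0.97626.
This holds for months 1–31. Entering month 32 the balance is $846.09; 3.5% of the post-interest balance is now below $30.00, so the flat $30.00 minimum applies from here.
From month 32 a fixed $30.00 at rate r clears $846.09 in 35 more payments. Total: 31 + 35 = 66 months.

66 months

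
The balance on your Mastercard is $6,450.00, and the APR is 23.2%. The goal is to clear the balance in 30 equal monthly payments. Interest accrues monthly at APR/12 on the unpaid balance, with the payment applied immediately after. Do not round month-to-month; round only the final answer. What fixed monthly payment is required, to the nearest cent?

$285.36

Monthly rate r = 23.2%/12 = 1.93333% = 0.0193333.
Level-payment amortization: P = B₀·r / (1 − (1+r)^(−n)) = 6450.00·0.0193333 / (1 − 1.01933^(−30)).
Denominator 1 − (1+r)^(−30) = 0.436993759.
P = 124.7 / 0.436993759 ≈ 285.36.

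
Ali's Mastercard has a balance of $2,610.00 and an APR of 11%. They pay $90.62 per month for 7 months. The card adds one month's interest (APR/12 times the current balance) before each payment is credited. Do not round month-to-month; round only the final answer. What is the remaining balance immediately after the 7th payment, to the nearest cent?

Monthly rate r = 11%/12 = 0.916667% = 0.00916667.
Each month: B ← B·(1+r) − $90.62.
Month 1: interest $23.93; balance after payment $2,543.31.
Month 2: interest $23.31; balance after payment $2,476.00.
Month 3: interest $22.70; balance after payment $2,408.08.
Month 4: interest $22.07; balance after payment $2,339.53.
Month 5: interest $21.45; balance after payment $2,270.35.
Month 6: interest $20.81; balance after payment $2,200.55.
Month 7: interest $20.17; balance after payment $2,130.10.

$2,130.10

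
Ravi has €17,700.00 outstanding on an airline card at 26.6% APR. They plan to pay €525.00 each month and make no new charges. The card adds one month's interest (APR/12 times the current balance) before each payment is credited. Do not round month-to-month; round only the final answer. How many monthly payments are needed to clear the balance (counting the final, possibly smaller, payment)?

63 payments

Monthly rate r = 26.6%/12 = 2.21667% = 0.0221667.
Recurrence: B ← B·(1+r) − €525.00.
Month 1: interest €392.35; balance after payment €17,567.35.
Month 2: interest €389.41; balance after payment €17,431.76.
Closed form: n = −ln(1 − rB₀/P)/ln(1+r) = −ln(0.25267)/ln(1.02217) ≈ 62.746, so the balance reaches zero during payment 63.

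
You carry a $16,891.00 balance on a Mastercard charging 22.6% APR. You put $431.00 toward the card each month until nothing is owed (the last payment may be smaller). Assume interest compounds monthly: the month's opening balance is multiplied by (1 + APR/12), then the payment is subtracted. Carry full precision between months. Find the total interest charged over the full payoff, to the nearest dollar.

Monthly rate r = 22.6%/12 = 1.88333% = 0.0188333.
Payoff takes n = ⌈−ln(1 − rB₀/P)/ln(1+r)⌉ = ⌈71.804⌉ = 72 payments; the last is $347.07.
Total paid = 71·$431.00 + $347.07 = $30,948.07.
Total interest = total paid − principal = $30,948.07 − $16,891.00 = $14,057.07.

$14,057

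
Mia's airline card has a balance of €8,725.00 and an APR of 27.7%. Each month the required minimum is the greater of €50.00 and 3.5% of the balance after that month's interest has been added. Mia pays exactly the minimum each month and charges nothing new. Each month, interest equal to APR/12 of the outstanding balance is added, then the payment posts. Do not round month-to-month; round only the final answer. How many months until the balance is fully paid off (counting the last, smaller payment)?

189 months

Monthly rate r = 27.7%/12 = 2.30833% = 0.0230833.
While 3.5% of the post-interest balance exceeds €50.00, each month B ← (B·(1+r))·(1 − 0.035), i.e. B shrinks by the factor (1+r)·0.965 = 0.98728.
This holds for months 1–144. Entering month 145 the balance is €1,380.02; 3.5% of the post-interest balance is now below €50.00, so the flat €50.00 minimum applies from here.
From month 145 a fixed €50.00 at rate r clears €1,380.02 in 45 more payments. Total: 144 + 45 = 189 months.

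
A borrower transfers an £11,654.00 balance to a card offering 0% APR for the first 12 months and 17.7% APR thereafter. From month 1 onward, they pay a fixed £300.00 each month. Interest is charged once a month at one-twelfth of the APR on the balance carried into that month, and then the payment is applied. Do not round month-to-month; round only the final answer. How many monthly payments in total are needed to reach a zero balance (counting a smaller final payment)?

47 months

Promo months 1–12 at r₀ = 0%/12 = 0; months 13+ at r₁ = 17.7%/12 = 0.01475.
After month 12 (no interest yet): B = £11,654.00 − 12·£300.00 = £8,054.00.
Then at r₁ with £300.00/mo: n₂ = −ln(1 − r₁·B/P)/ln(1+r₁) ≈ 34.43 → 35 more payments.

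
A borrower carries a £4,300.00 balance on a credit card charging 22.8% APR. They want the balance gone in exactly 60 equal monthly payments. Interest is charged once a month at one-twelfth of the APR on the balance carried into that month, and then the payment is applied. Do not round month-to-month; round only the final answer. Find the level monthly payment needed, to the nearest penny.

Monthly rate r = 22.8%/12 = 1.9% = 0.019.
Level-payment amortization: P = B₀·r / (1 − (1+r)^(−n)) = 4300.00·0.019 / (1 − 1.019^(−60)).
Denominator 1 − (1+r)^(−60) = 0.67674224.
P = 81.7 / 0.67674224 ≈ 120.73.

£120.73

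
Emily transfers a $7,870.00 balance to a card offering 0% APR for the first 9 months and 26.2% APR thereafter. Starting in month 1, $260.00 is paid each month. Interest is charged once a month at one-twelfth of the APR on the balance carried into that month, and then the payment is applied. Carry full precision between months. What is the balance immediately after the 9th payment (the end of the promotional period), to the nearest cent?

Promo months 1–9 at r₀ = 0%/12 = 0; months 10+ at r₁ = 26.2%/12 = 0.0218333.
After month 9 (no interest yet): B = $7,870.00 − 9·$260.00 = $5,530.00.

$5,530.00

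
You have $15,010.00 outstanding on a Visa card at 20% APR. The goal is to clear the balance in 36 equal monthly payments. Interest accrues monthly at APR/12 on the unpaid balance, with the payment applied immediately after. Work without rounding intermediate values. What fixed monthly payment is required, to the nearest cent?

Monthly rate r = 20%/12 = 1.66667% = 0.0166667.
Level-payment amortization: P = B₀·r / (1 − (1+r)^(−n)) = 15010.00·0.0166667 / (1 − 1.01667^(−36)).
Denominator 1 − (1+r)^(−36) = 0.448467698.
P = 250.167 / 0.448467698 ≈ 557.83.

$557.83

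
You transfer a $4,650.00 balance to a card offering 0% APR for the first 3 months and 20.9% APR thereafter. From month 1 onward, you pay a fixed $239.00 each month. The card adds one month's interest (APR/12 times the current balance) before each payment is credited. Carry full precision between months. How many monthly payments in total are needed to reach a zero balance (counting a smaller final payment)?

23 months

Promo months 1–3 at r₀ = 0%/12 = 0; months 4+ at r₁ = 20.9%/12 = 0.0174167.
After month 3 (no interest yet): B = $4,650.00 − 3·$239.00 = $3,933.00.
Then at r₁ with $239.00/mo: n₂ = −ln(1 − r₁·B/P)/ln(1+r₁) ≈ 19.56 → 20 more payments.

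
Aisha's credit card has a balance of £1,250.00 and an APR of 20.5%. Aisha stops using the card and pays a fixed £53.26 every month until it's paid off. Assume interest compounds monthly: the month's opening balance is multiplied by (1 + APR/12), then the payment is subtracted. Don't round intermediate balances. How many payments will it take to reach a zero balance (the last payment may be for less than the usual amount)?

31 payments

Monthly rate r = 20.5%/12 = 1.70833% = 0.0170833.
Recurrence: B ← B·(1+r) − £53.26.
Month 1: interest £21.35; balance after payment £1,218.09.
Month 2: interest £20.81; balance after payment £1,185.64.
Closed form: n = −ln(1 − rB₀/P)/ln(1+r) = −ln(0.59906)/ln(1.01708) ≈ 30.249, so the balance reaches zero during payment 31.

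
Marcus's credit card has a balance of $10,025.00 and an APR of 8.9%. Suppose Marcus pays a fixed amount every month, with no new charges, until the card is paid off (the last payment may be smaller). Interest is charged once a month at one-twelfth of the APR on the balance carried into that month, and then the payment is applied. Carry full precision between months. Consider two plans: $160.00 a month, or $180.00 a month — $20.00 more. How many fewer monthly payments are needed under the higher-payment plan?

Monthly rate r = 8.9%/12 = 0.741667% = 0.00741667.
At $160.00/mo: n = ⌈−ln(1 − rB₀/P)/ln(1+r)⌉ = 85 payments (last $91.69); total interest = total paid − $10,025.00 = $3,506.69.
At $180.00/mo: 73 payments (last $19.93); total interest $2,954.93.
Payments saved = 85 − 73 = 12.

12 fewer payments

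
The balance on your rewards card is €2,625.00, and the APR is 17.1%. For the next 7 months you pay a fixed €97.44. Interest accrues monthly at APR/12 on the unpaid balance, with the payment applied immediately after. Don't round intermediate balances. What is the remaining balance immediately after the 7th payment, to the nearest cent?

€2,186.37

Monthly rate r = 17.1%/12 = 1.425% = 0.01425.
Each month: B ← B·(1+r) − €97.44.
Month 1: interest €37.41; balance after payment €2,564.97.
Month 2: interest €36.55; balance after payment €2,504.08.
Month 3: interest €35.68; balance after payment €2,442.32.
Month 4: interest €34.80; balance after payment €2,379.68.
Month 5: interest €33.91; balance after payment €2,316.15.
Month 6: interest €33.01; balance after payment €2,251.72.
Month 7: interest €32.09; balance after payment €2,186.37.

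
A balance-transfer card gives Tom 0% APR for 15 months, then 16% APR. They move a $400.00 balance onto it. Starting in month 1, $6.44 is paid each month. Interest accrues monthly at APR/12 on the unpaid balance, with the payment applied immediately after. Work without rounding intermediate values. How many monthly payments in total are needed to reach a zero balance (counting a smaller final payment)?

Promo months 1–15 at r₀ = 0%/12 = 0; months 16+ at r₁ = 16%/12 = 0.0133333.
After month 15 (no interest yet): B = $400.00 − 15·$6.44 = $303.40.
Then at r₁ with $6.44/mo: n₂ = −ln(1 − r₁·B/P)/ln(1+r₁) ≈ 74.69 → 75 more payments.

90 payments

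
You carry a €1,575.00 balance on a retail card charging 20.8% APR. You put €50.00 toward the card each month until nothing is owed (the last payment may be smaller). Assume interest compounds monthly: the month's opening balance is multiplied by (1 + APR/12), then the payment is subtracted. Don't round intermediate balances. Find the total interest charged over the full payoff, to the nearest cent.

€722.56

Monthly rate r = 20.8%/12 = 1.73333% = 0.0173333.
Payoff takes n = ⌈−ln(1 − rB₀/P)/ln(1+r)⌉ = ⌈45.951⌉ = 46 payments; the last is €47.56.
Total paid = 45·€50.00 + €47.56 = €2,297.56.
Total interest = total paid − principal = €2,297.56 − €1,575.00 = €722.56.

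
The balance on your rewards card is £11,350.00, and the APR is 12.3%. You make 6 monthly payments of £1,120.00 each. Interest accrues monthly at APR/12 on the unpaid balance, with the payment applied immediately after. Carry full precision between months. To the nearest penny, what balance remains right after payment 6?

£5,171.59

Monthly rate r = 12.3%/12 = 1.025% = 0.01025.
Each month: B ← B·(1+r) − £1,120.00.
Month 1: interest £116.34; balance after payment £10,346.34.
Month 2: interest £106.05; balance after payment £9,332.39.
Month 3: interest £95.66; balance after payment £8,308.04.
Month 4: interest £85.16; balance after payment £7,273.20.
Month 5: interest £74.55; balance after payment £6,227.75.
Month 6: interest £63.83; balance after payment £5,171.59.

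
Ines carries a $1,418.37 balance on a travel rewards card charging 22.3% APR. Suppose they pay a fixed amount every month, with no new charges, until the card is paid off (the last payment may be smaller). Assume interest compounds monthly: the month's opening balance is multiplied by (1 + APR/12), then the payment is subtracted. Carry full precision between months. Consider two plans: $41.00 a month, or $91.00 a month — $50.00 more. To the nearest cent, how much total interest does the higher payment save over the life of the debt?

$602.41

Monthly rate r = 22.3%/12 = 1.85833% = 0.0185833.
At $41.00/mo: n = ⌈−ln(1 − rB₀/P)/ln(1+r)⌉ = 56 payments (last $37.83); total interest = total paid − $1,418.37 = $874.46.
At $91.00/mo: 19 payments (last $52.42); total interest $272.05.
Interest saved = $874.46 − $272.05 = $602.41.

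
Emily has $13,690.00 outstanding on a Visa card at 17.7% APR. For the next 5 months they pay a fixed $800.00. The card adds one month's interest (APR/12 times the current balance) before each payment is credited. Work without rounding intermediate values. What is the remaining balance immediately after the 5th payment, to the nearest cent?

Monthly rate r = 17.7%/12 = 1.475% = 0.01475.
Each month: B ← B·(1+r) − $800.00.
Month 1: interest $201.93; balance after payment $13,091.93.
Month 2: interest $193.11; balance after payment $12,485.03.
Month 3: interest $184.15; balance after payment $11,869.19.
Month 4: interest $175.07; balance after payment $11,244.26.
Month 5: interest $165.85; balance after payment $10,610.11.

$10,610.11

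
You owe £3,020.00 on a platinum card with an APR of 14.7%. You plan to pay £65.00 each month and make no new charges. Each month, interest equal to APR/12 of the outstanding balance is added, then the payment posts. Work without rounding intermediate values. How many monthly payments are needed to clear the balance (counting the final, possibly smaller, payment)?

Monthly rate r = 14.7%/12 = 1.225% = 0.01225.
Recurrence: B ← B·(1+r) − £65.00.
Month 1: interest £36.99; balance after payment £2,991.99.
Month 2: interest £36.65; balance after payment £2,963.65.
Closed form: n = −ln(1 − rB₀/P)/ln(1+r) = −ln(0.43085)/ln(1.01225) ≈ 69.155, so the balance reaches zero during payment 70.

70 months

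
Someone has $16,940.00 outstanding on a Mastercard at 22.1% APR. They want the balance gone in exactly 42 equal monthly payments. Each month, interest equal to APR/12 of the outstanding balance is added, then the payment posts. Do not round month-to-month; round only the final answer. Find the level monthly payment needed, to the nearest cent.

Monthly rate r = 22.1%/12 = 1.84167% = 0.0184167.
Level-payment amortization: P = B₀·r / (1 − (1+r)^(−n)) = 16940.00·0.0184167 / (1 − 1.01842^(−42)).
Denominator 1 − (1+r)^(−42) = 0.53534664.
P = 311.978 / 0.53534664 ≈ 582.76.

$582.76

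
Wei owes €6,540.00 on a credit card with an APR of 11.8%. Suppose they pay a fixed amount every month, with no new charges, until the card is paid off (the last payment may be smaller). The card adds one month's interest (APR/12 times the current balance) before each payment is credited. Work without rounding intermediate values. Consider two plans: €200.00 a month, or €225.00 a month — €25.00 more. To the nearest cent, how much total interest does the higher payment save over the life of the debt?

€188.88

Monthly rate r = 11.8%/12 = 0.983333% = 0.00983333.
At €200.00/mo: n = ⌈−ln(1 − rB₀/P)/ln(1+r)⌉ = 40 payments (last €129.35); total interest = total paid − €6,540.00 = €1,389.35.
At €225.00/mo: 35 payments (last €90.47); total interest €1,200.47.
Interest saved = €1,389.35 − €1,200.47 = €188.88.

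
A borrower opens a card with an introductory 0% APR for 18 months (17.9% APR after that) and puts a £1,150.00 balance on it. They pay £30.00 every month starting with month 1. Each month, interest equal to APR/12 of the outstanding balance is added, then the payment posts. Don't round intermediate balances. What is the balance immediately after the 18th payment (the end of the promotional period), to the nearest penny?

Promo months 1–18 at r₀ = 0%/12 = 0; months 19+ at r₁ = 17.9%/12 = 0.0149167.
After month 18 (no interest yet): B = £1,150.00 − 18·£30.00 = £610.00.

£610.00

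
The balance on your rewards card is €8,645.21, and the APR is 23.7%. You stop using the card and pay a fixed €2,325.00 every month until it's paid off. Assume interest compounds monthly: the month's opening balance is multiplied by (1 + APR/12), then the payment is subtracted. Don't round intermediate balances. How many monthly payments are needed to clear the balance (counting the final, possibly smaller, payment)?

4 payments

Monthly rate r = 23.7%/12 = 1.975% = 0.01975.
Recurrence: B ← B·(1+r) − €2,325.00.
Month 1: interest €170.74; balance after payment €6,490.95.
Month 2: interest €128.20; balance after payment €4,294.15.
Month 3: interest €84.81; balance after payment €2,053.96.
Month 4: interest €40.57; balance after payment €0.00.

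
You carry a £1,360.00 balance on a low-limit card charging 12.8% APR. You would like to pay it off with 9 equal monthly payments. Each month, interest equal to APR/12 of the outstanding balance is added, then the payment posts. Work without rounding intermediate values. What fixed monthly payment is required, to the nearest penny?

Monthly rate r = 12.8%/12 = 1.06667% = 0.0106667.
Level-payment amortization: P = B₀·r / (1 − (1+r)^(−n)) = 1360.00·0.0106667 / (1 − 1.01067^(−9)).
Denominator 1 − (1+r)^(−9) = 0.0910740143.
P = 14.5067 / 0.0910740143 ≈ 159.28.

£159.28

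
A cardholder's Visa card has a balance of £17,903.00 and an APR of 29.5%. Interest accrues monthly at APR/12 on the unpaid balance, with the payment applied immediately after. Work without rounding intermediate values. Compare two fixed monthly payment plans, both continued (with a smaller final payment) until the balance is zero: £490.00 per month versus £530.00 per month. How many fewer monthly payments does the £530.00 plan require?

Monthly rate r = 29.5%/12 = 2.45833% = 0.0245833.
At £490.00/mo: n = ⌈−ln(1 − rB₀/P)/ln(1+r)⌉ = 95 payments (last £36.87); total interest = total paid − £17,903.00 = £28,193.87.
At £530.00/mo: 74 payments (last £32.46); total interest £20,819.46.
Payments saved = 95 − 74 = 21.

21 fewer payments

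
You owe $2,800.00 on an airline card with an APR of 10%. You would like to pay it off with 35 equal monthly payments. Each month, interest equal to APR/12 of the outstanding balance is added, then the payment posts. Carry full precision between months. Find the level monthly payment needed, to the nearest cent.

$92.56

Monthly rate r = 10%/12 = 0.833333% = 0.00833333.
Level-payment amortization: P = B₀·r / (1 − (1+r)^(−n)) = 2800.00·0.00833333 / (1 − 1.00833^(−35)).
Denominator 1 − (1+r)^(−35) = 0.252079132.
P = 23.3333 / 0.252079132 ≈ 92.56.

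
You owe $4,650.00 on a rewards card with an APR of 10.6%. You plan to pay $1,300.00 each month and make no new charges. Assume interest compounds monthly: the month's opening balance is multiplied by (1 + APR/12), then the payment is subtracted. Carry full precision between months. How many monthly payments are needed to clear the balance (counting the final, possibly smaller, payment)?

4 payments

Monthly rate r = 10.6%/12 = 0.883333% = 0.00883333.
Recurrence: B ← B·(1+r) − $1,300.00.
Month 1: interest $41.08; balance after payment $3,391.07.
Month 2: interest $29.95; balance after payment $2,121.03.
Month 3: interest $18.74; balance after payment $839.77.
Month 4: interest $7.42; balance after payment $0.00.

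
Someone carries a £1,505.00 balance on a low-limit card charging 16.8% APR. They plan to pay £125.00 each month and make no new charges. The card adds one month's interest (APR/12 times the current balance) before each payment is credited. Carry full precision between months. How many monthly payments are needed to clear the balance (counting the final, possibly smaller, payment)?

14 payments

Monthly rate r = 16.8%/12 = 1.4% = 0.014.
Recurrence: B ← B·(1+r) − £125.00.
Month 1: interest £21.07; balance after payment £1,401.07.
Month 2: interest £19.61; balance after payment £1,295.68.
Closed form: n = −ln(1 − rB₀/P)/ln(1+r) = −ln(0.83144)/ln(1.014) ≈ 13.278, so the balance reaches zero during payment 14.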